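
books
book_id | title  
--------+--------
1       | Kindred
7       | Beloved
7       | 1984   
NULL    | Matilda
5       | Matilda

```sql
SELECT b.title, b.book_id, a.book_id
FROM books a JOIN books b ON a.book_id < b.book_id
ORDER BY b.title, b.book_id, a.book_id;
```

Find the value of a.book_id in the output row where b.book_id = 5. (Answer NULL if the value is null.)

1

INNER JOIN keeps only pairs where the ON condition holds.
Matching on a.book_id < b.book_id. A NULL in a compared column never satisfies the condition.
Matched pairs: 5.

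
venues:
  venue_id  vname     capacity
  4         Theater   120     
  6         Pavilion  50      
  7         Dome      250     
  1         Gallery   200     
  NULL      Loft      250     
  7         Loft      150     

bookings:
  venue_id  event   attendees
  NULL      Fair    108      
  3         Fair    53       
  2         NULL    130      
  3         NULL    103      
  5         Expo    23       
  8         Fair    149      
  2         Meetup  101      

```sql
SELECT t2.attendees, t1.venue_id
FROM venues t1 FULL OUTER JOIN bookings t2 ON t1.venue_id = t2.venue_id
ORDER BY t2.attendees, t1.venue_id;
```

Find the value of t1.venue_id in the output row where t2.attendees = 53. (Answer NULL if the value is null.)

NULL

FULL OUTER JOIN keeps every row from both sides; unmatched rows get NULL for the other side's columns.
Matching on t1.venue_id = t2.venue_id. A NULL in a compared column never satisfies the condition.
- t1 (venue_id=4) has no partner → padded with NULL.
- t1 (venue_id=6) has no partner → padded with NULL.
- t1 (venue_id=7) has no partner → padded with NULL.
- t1 (venue_id=1) has no partner → padded with NULL.
- t1 (venue_id=NULL) has no partner → padded with NULL.
- t1 (venue_id=7) has no partner → padded with NULL.
- 7 t2 row(s) had no t1 match → kept, t1 columns NULL.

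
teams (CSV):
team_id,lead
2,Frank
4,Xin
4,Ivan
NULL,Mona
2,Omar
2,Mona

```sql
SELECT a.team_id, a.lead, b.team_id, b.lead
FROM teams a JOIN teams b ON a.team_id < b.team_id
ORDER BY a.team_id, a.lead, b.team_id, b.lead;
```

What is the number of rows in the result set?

6

INNER JOIN keeps only pairs where the ON condition holds.
Matching on a.team_id < b.team_id. A NULL in a compared column never satisfies the condition.
- team_id=2: 2 matching b row(s), so 2 row(s) emitted.
- team_id=4: no matching b row, dropped.
- team_id=4: no matching b row, dropped.
- team_id=NULL: no matching b row, dropped.
- team_id=2: 2 matching b row(s), so 2 row(s) emitted.
- team_id=2: 2 matching b row(s), so 2 row(s) emitted.
Total: 6 rows.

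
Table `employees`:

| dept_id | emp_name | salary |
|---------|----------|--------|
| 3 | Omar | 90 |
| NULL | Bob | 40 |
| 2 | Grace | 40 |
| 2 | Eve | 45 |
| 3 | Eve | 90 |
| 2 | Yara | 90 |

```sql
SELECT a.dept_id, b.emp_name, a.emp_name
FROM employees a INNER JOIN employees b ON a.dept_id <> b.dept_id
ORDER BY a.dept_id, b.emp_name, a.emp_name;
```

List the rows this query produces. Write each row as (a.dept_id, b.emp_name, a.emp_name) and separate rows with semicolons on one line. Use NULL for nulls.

(2, Eve, Eve); (2, Eve, Grace); (2, Eve, Yara); (2, Omar, Eve); (2, Omar, Grace); (2, Omar, Yara); (3, Eve, Eve); (3, Eve, Omar); (3, Grace, Eve); (3, Grace, Omar); (3, Yara, Eve); (3, Yara, Omar)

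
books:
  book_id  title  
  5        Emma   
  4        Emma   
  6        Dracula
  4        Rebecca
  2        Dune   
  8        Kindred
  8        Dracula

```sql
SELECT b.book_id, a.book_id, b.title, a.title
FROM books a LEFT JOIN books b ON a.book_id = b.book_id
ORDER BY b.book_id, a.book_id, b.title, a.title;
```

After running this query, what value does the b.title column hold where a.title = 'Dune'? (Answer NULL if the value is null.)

Dune

LEFT JOIN keeps every row from `books a`; unmatched rows get NULL for `books b`'s columns.
Matching on a.book_id = b.book_id.
- book_id=5: 1 matching b row(s), so 1 row(s) emitted.
- book_id=4: 2 matching b row(s), so 2 row(s) emitted.
- book_id=6: 1 matching b row(s), so 1 row(s) emitted.
- book_id=4: 2 matching b row(s), so 2 row(s) emitted.
- book_id=2: 1 matching b row(s), so 1 row(s) emitted.
- book_id=8: 2 matching b row(s), so 2 row(s) emitted.
- book_id=8: 2 matching b row(s), so 2 row(s) emitted.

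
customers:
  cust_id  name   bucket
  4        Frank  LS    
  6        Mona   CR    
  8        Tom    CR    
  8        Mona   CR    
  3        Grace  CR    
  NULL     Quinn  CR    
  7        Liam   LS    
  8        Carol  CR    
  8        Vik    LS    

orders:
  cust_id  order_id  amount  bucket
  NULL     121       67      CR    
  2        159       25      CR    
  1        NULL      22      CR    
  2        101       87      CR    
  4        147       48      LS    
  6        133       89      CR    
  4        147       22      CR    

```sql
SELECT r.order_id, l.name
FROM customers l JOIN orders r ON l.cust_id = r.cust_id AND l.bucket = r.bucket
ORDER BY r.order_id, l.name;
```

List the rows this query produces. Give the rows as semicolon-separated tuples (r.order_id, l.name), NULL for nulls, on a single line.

(133, Mona); (147, Frank)

INNER JOIN keeps only pairs where the ON condition holds.
Matching on l.cust_id = r.cust_id AND l.bucket = r.bucket. A NULL in a compared column never satisfies the condition.
- l (cust_id=4, bucket=LS) pairs with 1 row(s) of r.
- l (cust_id=6, bucket=CR) pairs with 1 row(s) of r.
- l (cust_id=8, bucket=CR) has no partner → excluded.
- l (cust_id=8, bucket=CR) has no partner → excluded.
- l (cust_id=3, bucket=CR) has no partner → excluded.
- l (cust_id=NULL, bucket=CR) has no partner → excluded.
- l (cust_id=7, bucket=LS) has no partner → excluded.
- l (cust_id=8, bucket=CR) has no partner → excluded.
- l (cust_id=8, bucket=LS) has no partner → excluded.
After projecting and ordering:
r.order_id | l.name
133 | Mona
147 | Frank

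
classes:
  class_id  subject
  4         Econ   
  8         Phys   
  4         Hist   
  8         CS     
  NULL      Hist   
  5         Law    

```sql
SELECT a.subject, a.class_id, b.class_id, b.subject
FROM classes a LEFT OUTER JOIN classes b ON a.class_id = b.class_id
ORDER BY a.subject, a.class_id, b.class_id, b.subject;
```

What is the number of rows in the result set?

LEFT JOIN keeps every row from `classes a`; unmatched rows get NULL for `classes b`'s columns.
Matching on a.class_id = b.class_id. A NULL in a compared column never satisfies the condition.
- class_id=4: 2 matching b row(s), so 2 row(s) emitted.
- class_id=8: 2 matching b row(s), so 2 row(s) emitted.
- class_id=4: 2 matching b row(s), so 2 row(s) emitted.
- class_id=8: 2 matching b row(s), so 2 row(s) emitted.
- class_id=NULL: no b row matches, row kept with b columns NULL.
- class_id=5: 1 matching b row(s), so 1 row(s) emitted.
Total: 9 matched + 1 padded = 10 rows.

10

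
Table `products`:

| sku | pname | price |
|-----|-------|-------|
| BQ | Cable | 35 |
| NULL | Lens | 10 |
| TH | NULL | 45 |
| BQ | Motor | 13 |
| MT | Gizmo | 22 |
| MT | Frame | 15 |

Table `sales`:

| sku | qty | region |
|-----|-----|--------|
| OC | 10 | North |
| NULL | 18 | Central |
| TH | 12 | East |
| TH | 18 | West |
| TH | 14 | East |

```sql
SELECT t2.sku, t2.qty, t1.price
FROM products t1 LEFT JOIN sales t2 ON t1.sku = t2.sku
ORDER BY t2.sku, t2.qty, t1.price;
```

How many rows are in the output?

LEFT JOIN keeps every row from `products`; unmatched rows get NULL for `sales`'s columns.
Matching on t1.sku = t2.sku. A NULL in a compared column never satisfies the condition.
- sku=BQ: no t2 row matches, row kept with t2 columns NULL.
- sku=NULL: no t2 row matches, row kept with t2 columns NULL.
- sku=TH: 3 matching t2 row(s), so 3 row(s) emitted.
- sku=BQ: no t2 row matches, row kept with t2 columns NULL.
- sku=MT: no t2 row matches, row kept with t2 columns NULL.
- sku=MT: no t2 row matches, row kept with t2 columns NULL.
Total: 3 matched + 5 padded = 8 rows.

8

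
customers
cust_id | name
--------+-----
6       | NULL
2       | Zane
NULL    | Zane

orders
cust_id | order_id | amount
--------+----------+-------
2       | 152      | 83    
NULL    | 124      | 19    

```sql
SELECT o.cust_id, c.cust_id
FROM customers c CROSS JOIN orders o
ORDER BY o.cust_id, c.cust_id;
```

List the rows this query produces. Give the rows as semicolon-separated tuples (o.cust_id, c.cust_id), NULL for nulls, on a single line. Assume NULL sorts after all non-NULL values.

CROSS JOIN pairs every row of `customers` with every row of `orders`: 3 × 2 = 6 rows.
After projecting and ordering:
o.cust_id | c.cust_id
2 | 2
2 | 6
2 | NULL
NULL | 2
NULL | 6
NULL | NULL

(2, 2); (2, 6); (2, NULL); (NULL, 2); (NULL, 6); (NULL, NULL)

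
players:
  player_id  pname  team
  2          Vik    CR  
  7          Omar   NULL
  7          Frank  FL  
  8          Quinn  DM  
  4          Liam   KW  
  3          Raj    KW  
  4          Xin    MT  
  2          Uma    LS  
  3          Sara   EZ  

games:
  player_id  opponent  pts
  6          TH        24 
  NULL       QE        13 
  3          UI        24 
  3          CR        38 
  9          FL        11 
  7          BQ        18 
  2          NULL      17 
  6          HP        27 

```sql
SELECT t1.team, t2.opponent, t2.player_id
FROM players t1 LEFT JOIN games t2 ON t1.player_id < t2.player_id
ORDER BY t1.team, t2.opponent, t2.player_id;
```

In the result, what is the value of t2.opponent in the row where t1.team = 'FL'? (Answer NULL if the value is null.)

FL

LEFT JOIN keeps every row from `players`; unmatched rows get NULL for `games`'s columns.
Matching on t1.player_id < t2.player_id. A NULL in a compared column never satisfies the condition.
- t1[0] player_id=2 → 6 match(es) in t2 → 6 row(s).
- t1[1] player_id=7 → 1 match(es) in t2 → 1 row(s).
- t1[2] player_id=7 → 1 match(es) in t2 → 1 row(s).
- t1[3] player_id=8 → 1 match(es) in t2 → 1 row(s).
- t1[4] player_id=4 → 4 match(es) in t2 → 4 row(s).
- t1[5] player_id=3 → 4 match(es) in t2 → 4 row(s).
- t1[6] player_id=4 → 4 match(es) in t2 → 4 row(s).
- t1[7] player_id=2 → 6 match(es) in t2 → 6 row(s).
- t1[8] player_id=3 → 4 match(es) in t2 → 4 row(s).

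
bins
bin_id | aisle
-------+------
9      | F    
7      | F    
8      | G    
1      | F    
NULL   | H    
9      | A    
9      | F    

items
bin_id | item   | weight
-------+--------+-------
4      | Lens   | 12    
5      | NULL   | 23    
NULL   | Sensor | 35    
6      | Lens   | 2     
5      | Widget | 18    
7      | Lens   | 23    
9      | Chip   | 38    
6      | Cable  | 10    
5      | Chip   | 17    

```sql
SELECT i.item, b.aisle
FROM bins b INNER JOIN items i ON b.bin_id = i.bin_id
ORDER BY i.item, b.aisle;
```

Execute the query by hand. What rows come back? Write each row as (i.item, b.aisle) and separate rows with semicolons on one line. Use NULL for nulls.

(Chip, A); (Chip, F); (Chip, F); (Lens, F)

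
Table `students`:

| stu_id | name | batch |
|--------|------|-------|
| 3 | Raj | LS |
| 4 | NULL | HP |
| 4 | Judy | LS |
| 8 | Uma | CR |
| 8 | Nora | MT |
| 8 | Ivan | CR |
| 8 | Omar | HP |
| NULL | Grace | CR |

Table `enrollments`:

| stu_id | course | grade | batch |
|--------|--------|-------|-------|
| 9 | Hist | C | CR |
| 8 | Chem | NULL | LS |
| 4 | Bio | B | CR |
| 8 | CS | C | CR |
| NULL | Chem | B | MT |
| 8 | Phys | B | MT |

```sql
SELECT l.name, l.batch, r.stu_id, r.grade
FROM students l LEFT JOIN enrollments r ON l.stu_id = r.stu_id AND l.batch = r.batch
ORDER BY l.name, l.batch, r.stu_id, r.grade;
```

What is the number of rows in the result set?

8

LEFT JOIN keeps every row from `students`; unmatched rows get NULL for `enrollments`'s columns.
Matching on l.stu_id = r.stu_id AND l.batch = r.batch. A NULL in a compared column never satisfies the condition.
Matched pairs: 3; unmatched l rows kept: 5.
Total: 3 matched + 5 padded = 8 rows.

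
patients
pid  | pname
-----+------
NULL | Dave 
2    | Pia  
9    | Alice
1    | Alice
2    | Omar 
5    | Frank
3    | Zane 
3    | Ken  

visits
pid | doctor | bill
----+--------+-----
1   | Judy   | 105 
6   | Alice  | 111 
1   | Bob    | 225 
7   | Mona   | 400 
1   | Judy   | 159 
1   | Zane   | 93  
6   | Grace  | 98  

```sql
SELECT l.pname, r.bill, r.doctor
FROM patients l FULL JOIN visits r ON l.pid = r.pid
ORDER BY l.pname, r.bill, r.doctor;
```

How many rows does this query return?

14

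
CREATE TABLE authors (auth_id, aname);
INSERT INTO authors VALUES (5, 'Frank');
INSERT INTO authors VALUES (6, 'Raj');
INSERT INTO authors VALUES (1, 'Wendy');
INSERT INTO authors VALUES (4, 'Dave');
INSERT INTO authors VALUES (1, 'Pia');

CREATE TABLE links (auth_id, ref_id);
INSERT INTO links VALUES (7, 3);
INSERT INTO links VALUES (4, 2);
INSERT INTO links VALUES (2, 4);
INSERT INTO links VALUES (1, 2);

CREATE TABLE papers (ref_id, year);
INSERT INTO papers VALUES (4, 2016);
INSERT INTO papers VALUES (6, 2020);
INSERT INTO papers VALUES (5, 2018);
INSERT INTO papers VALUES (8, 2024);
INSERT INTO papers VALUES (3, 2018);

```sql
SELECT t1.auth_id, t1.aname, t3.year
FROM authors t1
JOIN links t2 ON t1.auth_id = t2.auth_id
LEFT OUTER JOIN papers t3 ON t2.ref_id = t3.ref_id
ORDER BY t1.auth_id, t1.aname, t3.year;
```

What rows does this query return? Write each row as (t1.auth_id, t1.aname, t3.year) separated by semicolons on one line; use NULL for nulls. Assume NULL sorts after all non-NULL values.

Step 1 — t1 INNER JOIN t2 on auth_id → 3 row(s).
Then LEFT JOIN `papers t3` on ref_id: each of those 3 rows is kept; rows whose t2.ref_id has no match in t3 get NULL for t3's columns.

(1, Pia, NULL); (1, Wendy, NULL); (4, Dave, NULL)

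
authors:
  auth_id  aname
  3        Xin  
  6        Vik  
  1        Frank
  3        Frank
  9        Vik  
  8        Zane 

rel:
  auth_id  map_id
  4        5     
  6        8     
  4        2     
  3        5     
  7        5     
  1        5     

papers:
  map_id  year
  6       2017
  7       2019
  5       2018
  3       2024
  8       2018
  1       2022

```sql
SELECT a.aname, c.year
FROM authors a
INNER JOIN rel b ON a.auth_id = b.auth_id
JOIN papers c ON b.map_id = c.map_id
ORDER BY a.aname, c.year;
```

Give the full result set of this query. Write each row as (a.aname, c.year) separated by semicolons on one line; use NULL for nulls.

Step 1 — a INNER JOIN b on auth_id → 4 row(s).
Then INNER JOIN `papers c` on map_id: keep only rows whose b.map_id appears in c.

(Frank, 2018); (Frank, 2018); (Vik, 2018); (Xin, 2018)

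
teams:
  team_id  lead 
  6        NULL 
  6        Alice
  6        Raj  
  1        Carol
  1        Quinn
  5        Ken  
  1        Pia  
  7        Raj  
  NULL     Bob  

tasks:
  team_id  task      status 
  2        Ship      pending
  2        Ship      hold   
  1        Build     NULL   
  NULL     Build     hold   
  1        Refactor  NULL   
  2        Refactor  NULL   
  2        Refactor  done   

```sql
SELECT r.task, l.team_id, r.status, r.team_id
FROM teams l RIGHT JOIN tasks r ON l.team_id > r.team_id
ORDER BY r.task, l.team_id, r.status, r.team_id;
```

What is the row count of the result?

31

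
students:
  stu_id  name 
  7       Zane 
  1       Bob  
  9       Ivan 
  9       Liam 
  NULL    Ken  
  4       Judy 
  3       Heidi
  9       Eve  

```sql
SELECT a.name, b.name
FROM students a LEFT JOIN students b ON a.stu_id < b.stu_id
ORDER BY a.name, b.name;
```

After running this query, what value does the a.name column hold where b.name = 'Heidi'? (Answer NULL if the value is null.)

LEFT JOIN keeps every row from `students a`; unmatched rows get NULL for `students b`'s columns.
Matching on a.stu_id < b.stu_id. A NULL in a compared column never satisfies the condition.
- a[0] stu_id=7 → 3 match(es) in b → 3 row(s).
- a[1] stu_id=1 → 6 match(es) in b → 6 row(s).
- a[2] stu_id=9 → no match; kept with NULLs on the b side.
- a[3] stu_id=9 → no match; kept with NULLs on the b side.
- a[4] stu_id=NULL → no match; kept with NULLs on the b side.
- a[5] stu_id=4 → 4 match(es) in b → 4 row(s).
- a[6] stu_id=3 → 5 match(es) in b → 5 row(s).
- a[7] stu_id=9 → no match; kept with NULLs on the b side.

Bob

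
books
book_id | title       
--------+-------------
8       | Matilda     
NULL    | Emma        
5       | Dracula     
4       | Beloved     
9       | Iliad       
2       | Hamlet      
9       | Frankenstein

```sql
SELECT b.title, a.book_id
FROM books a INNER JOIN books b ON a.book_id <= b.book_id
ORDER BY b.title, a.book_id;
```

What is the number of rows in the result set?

INNER JOIN keeps only pairs where the ON condition holds.
Matching on a.book_id <= b.book_id. A NULL in a compared column never satisfies the condition.
- a row (book_id=8): matches 3 b row(s) → 3 output row(s).
- a row (book_id=NULL): no match → dropped.
- a row (book_id=5): matches 4 b row(s) → 4 output row(s).
- a row (book_id=4): matches 5 b row(s) → 5 output row(s).
- a row (book_id=9): matches 2 b row(s) → 2 output row(s).
- a row (book_id=2): matches 6 b row(s) → 6 output row(s).
- a row (book_id=9): matches 2 b row(s) → 2 output row(s).
Total: 22 rows.

22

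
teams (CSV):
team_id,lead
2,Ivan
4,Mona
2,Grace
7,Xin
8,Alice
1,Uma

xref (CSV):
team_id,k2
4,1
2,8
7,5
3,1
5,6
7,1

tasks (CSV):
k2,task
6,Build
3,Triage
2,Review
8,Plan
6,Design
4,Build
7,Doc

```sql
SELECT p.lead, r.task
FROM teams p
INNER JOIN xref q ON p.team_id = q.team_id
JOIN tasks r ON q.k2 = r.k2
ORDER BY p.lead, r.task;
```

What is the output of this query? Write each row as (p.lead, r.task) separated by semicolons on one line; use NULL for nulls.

Step 1 — p INNER JOIN q on team_id → 5 row(s).
Then INNER JOIN `tasks r` on k2: keep only rows whose q.k2 appears in r.

(Grace, Plan); (Ivan, Plan)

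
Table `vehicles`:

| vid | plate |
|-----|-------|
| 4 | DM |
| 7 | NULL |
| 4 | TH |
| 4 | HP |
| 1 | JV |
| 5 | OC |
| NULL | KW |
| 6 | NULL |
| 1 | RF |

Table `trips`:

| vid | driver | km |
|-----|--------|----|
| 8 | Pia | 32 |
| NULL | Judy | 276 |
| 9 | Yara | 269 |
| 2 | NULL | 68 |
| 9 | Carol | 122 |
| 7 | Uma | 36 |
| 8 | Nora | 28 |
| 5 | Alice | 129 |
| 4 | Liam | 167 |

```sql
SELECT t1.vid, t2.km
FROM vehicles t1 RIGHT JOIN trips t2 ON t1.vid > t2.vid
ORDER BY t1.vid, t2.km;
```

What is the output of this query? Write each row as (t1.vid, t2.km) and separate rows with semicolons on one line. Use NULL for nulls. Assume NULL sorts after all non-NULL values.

(4, 68); (4, 68); (4, 68); (5, 68); (5, 167); (6, 68); (6, 129); (6, 167); (7, 68); (7, 129); (7, 167); (NULL, 28); (NULL, 32); (NULL, 36); (NULL, 122); (NULL, 269); (NULL, 276)

RIGHT JOIN keeps every row from `trips`; unmatched rows get NULL for `vehicles`'s columns.
Matching on t1.vid > t2.vid. A NULL in a compared column never satisfies the condition.
Matched pairs: 11; unmatched t2 rows kept: 6.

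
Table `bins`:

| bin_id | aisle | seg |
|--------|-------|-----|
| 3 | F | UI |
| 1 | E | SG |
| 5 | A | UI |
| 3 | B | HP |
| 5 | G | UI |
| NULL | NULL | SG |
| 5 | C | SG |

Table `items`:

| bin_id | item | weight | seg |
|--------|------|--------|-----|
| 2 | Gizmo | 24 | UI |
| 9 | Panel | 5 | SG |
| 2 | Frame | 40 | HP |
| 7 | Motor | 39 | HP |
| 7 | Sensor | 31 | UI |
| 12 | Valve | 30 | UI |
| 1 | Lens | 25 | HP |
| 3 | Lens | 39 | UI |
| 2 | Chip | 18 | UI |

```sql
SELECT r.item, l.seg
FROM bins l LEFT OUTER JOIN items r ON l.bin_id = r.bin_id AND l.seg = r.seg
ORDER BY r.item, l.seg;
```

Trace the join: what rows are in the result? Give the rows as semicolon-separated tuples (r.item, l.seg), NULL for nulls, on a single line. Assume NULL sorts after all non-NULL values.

LEFT JOIN keeps every row from `bins`; unmatched rows get NULL for `items`'s columns.
Matching on l.bin_id = r.bin_id AND l.seg = r.seg. A NULL in a compared column never satisfies the condition.
- bin_id=3, seg=UI: 1 matching r row(s), so 1 row(s) emitted.
- bin_id=1, seg=SG: no r row matches, row kept with r columns NULL.
- bin_id=5, seg=UI: no r row matches, row kept with r columns NULL.
- bin_id=3, seg=HP: no r row matches, row kept with r columns NULL.
- bin_id=5, seg=UI: no r row matches, row kept with r columns NULL.
- bin_id=NULL, seg=SG: no r row matches, row kept with r columns NULL.
- bin_id=5, seg=SG: no r row matches, row kept with r columns NULL.
After projecting and ordering:
r.item | l.seg
Lens | UI
NULL | HP
NULL | SG
NULL | SG
NULL | SG
NULL | UI
NULL | UI

(Lens, UI); (NULL, HP); (NULL, SG); (NULL, SG); (NULL, SG); (NULL, UI); (NULL, UI)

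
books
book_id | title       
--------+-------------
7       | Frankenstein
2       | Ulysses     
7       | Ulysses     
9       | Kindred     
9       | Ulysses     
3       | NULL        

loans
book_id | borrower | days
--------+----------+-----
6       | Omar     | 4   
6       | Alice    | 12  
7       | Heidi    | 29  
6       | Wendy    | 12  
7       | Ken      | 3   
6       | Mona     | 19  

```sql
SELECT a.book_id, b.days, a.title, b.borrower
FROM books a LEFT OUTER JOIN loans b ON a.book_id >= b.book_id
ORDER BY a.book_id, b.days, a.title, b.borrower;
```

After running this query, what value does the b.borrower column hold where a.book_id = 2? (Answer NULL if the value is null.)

NULL

LEFT JOIN keeps every row from `books`; unmatched rows get NULL for `loans`'s columns.
Matching on a.book_id >= b.book_id.
- a row (book_id=7): matches 6 b row(s) → 6 output row(s).
- a row (book_id=2): no match → kept, b columns NULL.
- a row (book_id=7): matches 6 b row(s) → 6 output row(s).
- a row (book_id=9): matches 6 b row(s) → 6 output row(s).
- a row (book_id=9): matches 6 b row(s) → 6 output row(s).
- a row (book_id=3): no match → kept, b columns NULL.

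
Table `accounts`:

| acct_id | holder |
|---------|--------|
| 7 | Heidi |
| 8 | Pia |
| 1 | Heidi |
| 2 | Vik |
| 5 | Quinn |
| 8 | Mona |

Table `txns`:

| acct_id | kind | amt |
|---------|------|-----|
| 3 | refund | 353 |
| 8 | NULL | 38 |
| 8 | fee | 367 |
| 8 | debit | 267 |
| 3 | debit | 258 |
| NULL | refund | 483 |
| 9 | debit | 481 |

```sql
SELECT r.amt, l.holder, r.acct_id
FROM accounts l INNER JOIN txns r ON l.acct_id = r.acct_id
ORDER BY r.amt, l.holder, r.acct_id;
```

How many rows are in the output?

6

INNER JOIN keeps only pairs where the ON condition holds.
Matching on l.acct_id = r.acct_id. A NULL in a compared column never satisfies the condition.
- l row (acct_id=7): no match → dropped.
- l row (acct_id=8): matches 3 r row(s) → 3 output row(s).
- l row (acct_id=1): no match → dropped.
- l row (acct_id=2): no match → dropped.
- l row (acct_id=5): no match → dropped.
- l row (acct_id=8): matches 3 r row(s) → 3 output row(s).
Total: 6 rows.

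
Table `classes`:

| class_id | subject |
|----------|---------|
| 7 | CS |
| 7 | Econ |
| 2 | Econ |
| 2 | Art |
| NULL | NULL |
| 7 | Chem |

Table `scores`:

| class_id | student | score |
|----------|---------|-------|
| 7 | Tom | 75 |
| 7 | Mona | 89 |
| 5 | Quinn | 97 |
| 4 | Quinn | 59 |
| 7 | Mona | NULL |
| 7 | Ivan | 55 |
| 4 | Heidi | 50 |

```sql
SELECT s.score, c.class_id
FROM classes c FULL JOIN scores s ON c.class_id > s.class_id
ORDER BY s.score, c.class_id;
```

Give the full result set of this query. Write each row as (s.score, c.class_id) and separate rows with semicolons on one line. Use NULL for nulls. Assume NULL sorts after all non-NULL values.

FULL OUTER JOIN keeps every row from both sides; unmatched rows get NULL for the other side's columns.
Matching on c.class_id > s.class_id. A NULL in a compared column never satisfies the condition.
- c (class_id=7) pairs with 3 row(s) of s.
- c (class_id=7) pairs with 3 row(s) of s.
- c (class_id=2) has no partner → padded with NULL.
- c (class_id=2) has no partner → padded with NULL.
- c (class_id=NULL) has no partner → padded with NULL.
- c (class_id=7) pairs with 3 row(s) of s.
- plus 4 unmatched s row(s), each kept with NULL c columns.

(50, 7); (50, 7); (50, 7); (55, NULL); (59, 7); (59, 7); (59, 7); (75, NULL); (89, NULL); (97, 7); (97, 7); (97, 7); (NULL, 2); (NULL, 2); (NULL, NULL); (NULL, NULL)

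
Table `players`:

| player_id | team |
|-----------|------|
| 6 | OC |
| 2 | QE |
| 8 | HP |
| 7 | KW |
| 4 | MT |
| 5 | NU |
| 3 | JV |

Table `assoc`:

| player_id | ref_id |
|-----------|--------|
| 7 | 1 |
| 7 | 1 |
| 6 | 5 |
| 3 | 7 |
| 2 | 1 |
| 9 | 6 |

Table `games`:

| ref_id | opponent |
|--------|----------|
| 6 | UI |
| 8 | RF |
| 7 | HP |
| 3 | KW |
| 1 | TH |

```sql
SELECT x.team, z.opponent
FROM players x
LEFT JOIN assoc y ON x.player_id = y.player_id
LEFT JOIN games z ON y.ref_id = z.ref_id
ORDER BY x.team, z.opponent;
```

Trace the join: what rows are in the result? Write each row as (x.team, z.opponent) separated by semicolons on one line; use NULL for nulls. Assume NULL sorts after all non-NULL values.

(HP, NULL); (JV, HP); (KW, TH); (KW, TH); (MT, NULL); (NU, NULL); (OC, NULL); (QE, TH)

Evaluate left to right. First `players x LEFT JOIN assoc y` on player_id: 8 row(s).
Then LEFT JOIN `games z` on ref_id: each of those 8 rows is kept; rows whose y.ref_id has no match in z get NULL for z's columns.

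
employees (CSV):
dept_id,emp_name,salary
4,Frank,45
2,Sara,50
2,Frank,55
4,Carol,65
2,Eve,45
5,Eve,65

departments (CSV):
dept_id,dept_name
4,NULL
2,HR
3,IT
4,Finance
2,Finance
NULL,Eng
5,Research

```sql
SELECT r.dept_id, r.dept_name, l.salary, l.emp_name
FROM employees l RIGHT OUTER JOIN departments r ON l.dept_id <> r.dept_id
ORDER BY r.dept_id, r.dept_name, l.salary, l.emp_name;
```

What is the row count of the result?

26

RIGHT JOIN keeps every row from `departments`; unmatched rows get NULL for `employees`'s columns.
Matching on l.dept_id <> r.dept_id. A NULL in a compared column never satisfies the condition.
- dept_id=4: 4 matching r row(s), so 4 row(s) emitted.
- dept_id=2: 4 matching r row(s), so 4 row(s) emitted.
- dept_id=2: 4 matching r row(s), so 4 row(s) emitted.
- dept_id=4: 4 matching r row(s), so 4 row(s) emitted.
- dept_id=2: 4 matching r row(s), so 4 row(s) emitted.
- dept_id=5: 5 matching r row(s), so 5 row(s) emitted.
- plus 1 unmatched r row(s), each kept with NULL l columns.
Total: 25 matched + 1 padded = 26 rows.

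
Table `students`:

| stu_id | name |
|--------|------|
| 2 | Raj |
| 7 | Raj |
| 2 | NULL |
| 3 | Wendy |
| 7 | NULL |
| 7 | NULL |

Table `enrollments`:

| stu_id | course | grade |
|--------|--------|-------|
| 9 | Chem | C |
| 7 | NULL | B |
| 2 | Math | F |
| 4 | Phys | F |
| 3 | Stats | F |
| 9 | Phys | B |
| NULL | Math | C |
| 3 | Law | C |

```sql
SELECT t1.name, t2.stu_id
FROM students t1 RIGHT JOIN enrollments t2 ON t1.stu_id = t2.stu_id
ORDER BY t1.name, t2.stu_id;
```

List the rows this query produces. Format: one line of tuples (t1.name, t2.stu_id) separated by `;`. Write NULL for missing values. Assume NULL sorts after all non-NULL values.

(Raj, 2); (Raj, 7); (Wendy, 3); (Wendy, 3); (NULL, 2); (NULL, 4); (NULL, 7); (NULL, 7); (NULL, 9); (NULL, 9); (NULL, NULL)

RIGHT JOIN keeps every row from `enrollments`; unmatched rows get NULL for `students`'s columns.
Matching on t1.stu_id = t2.stu_id. A NULL in a compared column never satisfies the condition.
- t1 row (stu_id=2): matches 1 t2 row(s) → 1 output row(s).
- t1 row (stu_id=7): matches 1 t2 row(s) → 1 output row(s).
- t1 row (stu_id=2): matches 1 t2 row(s) → 1 output row(s).
- t1 row (stu_id=3): matches 2 t2 row(s) → 2 output row(s).
- t1 row (stu_id=7): matches 1 t2 row(s) → 1 output row(s).
- t1 row (stu_id=7): matches 1 t2 row(s) → 1 output row(s).
- 4 row(s) from t2 found no t1 partner → padded with NULL.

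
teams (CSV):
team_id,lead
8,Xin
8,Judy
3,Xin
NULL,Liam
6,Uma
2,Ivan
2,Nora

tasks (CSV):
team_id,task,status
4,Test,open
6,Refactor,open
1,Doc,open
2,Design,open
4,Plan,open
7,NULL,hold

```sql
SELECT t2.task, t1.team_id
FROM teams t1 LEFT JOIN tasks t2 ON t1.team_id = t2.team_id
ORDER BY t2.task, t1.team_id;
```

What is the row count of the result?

LEFT JOIN keeps every row from `teams`; unmatched rows get NULL for `tasks`'s columns.
Matching on t1.team_id = t2.team_id. A NULL in a compared column never satisfies the condition.
- team_id=8: no t2 row matches, row kept with t2 columns NULL.
- team_id=8: no t2 row matches, row kept with t2 columns NULL.
- team_id=3: no t2 row matches, row kept with t2 columns NULL.
- team_id=NULL: no t2 row matches, row kept with t2 columns NULL.
- team_id=6: 1 matching t2 row(s), so 1 row(s) emitted.
- team_id=2: 1 matching t2 row(s), so 1 row(s) emitted.
- team_id=2: 1 matching t2 row(s), so 1 row(s) emitted.
Total: 3 matched + 4 padded = 7 rows.

7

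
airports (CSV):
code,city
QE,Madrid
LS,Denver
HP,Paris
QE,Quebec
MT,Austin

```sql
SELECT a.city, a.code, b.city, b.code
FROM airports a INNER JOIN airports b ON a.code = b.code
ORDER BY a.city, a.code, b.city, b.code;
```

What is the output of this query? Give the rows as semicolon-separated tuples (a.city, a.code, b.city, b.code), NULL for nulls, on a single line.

INNER JOIN keeps only pairs where the ON condition holds.
Matching on a.code = b.code.
- code=QE: 2 matching b row(s), so 2 row(s) emitted.
- code=LS: 1 matching b row(s), so 1 row(s) emitted.
- code=HP: 1 matching b row(s), so 1 row(s) emitted.
- code=QE: 2 matching b row(s), so 2 row(s) emitted.
- code=MT: 1 matching b row(s), so 1 row(s) emitted.
After projecting and ordering:
a.city | a.code | b.city | b.code
Austin | MT | Austin | MT
Denver | LS | Denver | LS
Madrid | QE | Madrid | QE
Madrid | QE | Quebec | QE
Paris | HP | Paris | HP
Quebec | QE | Madrid | QE
Quebec | QE | Quebec | QE

(Austin, MT, Austin, MT); (Denver, LS, Denver, LS); (Madrid, QE, Madrid, QE); (Madrid, QE, Quebec, QE); (Paris, HP, Paris, HP); (Quebec, QE, Madrid, QE); (Quebec, QE, Quebec, QE)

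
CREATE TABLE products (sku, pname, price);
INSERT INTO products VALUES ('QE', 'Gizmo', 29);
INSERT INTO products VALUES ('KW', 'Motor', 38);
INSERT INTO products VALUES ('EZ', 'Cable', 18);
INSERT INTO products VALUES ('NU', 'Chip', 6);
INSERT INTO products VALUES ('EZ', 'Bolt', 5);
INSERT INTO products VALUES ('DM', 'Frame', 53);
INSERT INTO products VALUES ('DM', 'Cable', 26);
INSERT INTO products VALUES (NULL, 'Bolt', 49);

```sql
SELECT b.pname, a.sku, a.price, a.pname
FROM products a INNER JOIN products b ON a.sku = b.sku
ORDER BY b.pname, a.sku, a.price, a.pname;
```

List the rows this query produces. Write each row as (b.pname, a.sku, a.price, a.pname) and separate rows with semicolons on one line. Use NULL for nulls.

(Bolt, EZ, 5, Bolt); (Bolt, EZ, 18, Cable); (Cable, DM, 26, Cable); (Cable, DM, 53, Frame); (Cable, EZ, 5, Bolt); (Cable, EZ, 18, Cable); (Chip, NU, 6, Chip); (Frame, DM, 26, Cable); (Frame, DM, 53, Frame); (Gizmo, QE, 29, Gizmo); (Motor, KW, 38, Motor)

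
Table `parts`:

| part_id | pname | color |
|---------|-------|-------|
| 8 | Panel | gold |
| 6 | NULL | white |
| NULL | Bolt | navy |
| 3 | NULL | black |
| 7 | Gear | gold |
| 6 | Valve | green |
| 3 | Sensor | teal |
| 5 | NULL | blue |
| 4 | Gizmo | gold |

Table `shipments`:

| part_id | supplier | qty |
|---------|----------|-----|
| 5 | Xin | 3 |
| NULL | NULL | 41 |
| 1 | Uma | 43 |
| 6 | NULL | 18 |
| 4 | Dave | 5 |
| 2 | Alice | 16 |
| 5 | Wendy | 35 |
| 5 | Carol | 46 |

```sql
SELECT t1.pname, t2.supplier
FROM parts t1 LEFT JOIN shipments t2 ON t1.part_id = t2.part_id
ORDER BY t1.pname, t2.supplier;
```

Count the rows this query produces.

LEFT JOIN keeps every row from `parts`; unmatched rows get NULL for `shipments`'s columns.
Matching on t1.part_id = t2.part_id. A NULL in a compared column never satisfies the condition.
- t1[0] part_id=8 → no match; kept with NULLs on the t2 side.
- t1[1] part_id=6 → 1 match(es) in t2 → 1 row(s).
- t1[2] part_id=NULL → no match; kept with NULLs on the t2 side.
- t1[3] part_id=3 → no match; kept with NULLs on the t2 side.
- t1[4] part_id=7 → no match; kept with NULLs on the t2 side.
- t1[5] part_id=6 → 1 match(es) in t2 → 1 row(s).
- t1[6] part_id=3 → no match; kept with NULLs on the t2 side.
- t1[7] part_id=5 → 3 match(es) in t2 → 3 row(s).
- t1[8] part_id=4 → 1 match(es) in t2 → 1 row(s).
Total: 6 matched + 5 padded = 11 rows.

11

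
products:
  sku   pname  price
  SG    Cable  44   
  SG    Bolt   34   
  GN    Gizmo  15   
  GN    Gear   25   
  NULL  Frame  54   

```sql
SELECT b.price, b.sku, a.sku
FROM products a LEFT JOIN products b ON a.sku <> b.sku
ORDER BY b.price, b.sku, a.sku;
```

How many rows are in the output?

LEFT JOIN keeps every row from `products a`; unmatched rows get NULL for `products b`'s columns.
Matching on a.sku <> b.sku. A NULL in a compared column never satisfies the condition.
- sku=SG: 2 matching b row(s), so 2 row(s) emitted.
- sku=SG: 2 matching b row(s), so 2 row(s) emitted.
- sku=GN: 2 matching b row(s), so 2 row(s) emitted.
- sku=GN: 2 matching b row(s), so 2 row(s) emitted.
- sku=NULL: no b row matches, row kept with b columns NULL.
Total: 8 matched + 1 padded = 9 rows.

9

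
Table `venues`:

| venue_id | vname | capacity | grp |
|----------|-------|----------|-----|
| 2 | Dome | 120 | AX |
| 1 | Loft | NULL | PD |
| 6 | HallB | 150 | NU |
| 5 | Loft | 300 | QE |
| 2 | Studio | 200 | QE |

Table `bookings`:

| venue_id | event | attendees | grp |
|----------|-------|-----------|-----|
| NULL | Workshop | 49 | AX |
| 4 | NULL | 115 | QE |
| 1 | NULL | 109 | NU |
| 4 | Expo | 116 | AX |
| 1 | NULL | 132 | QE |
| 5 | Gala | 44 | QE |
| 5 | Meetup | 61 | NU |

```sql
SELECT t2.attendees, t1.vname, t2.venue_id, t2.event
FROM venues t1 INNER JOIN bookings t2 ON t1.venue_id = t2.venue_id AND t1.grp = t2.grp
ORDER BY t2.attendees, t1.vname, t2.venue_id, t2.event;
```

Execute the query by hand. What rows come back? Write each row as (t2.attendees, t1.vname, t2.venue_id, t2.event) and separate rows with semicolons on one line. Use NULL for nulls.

INNER JOIN keeps only pairs where the ON condition holds.
Matching on t1.venue_id = t2.venue_id AND t1.grp = t2.grp. A NULL in a compared column never satisfies the condition.
Matched pairs: 1.

(44, Loft, 5, Gala)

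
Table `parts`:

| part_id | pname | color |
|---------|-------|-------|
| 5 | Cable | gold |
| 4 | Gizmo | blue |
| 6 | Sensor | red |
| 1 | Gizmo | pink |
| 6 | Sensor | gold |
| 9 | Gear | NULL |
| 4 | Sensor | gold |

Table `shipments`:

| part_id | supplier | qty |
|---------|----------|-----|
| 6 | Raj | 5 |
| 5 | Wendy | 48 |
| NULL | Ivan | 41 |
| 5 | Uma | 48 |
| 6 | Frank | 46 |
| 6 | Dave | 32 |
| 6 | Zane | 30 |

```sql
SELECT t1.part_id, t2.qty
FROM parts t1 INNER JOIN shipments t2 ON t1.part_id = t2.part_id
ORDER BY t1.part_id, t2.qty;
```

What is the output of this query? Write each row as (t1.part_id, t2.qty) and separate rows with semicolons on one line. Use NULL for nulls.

(5, 48); (5, 48); (6, 5); (6, 5); (6, 30); (6, 30); (6, 32); (6, 32); (6, 46); (6, 46)

INNER JOIN keeps only pairs where the ON condition holds.
Matching on t1.part_id = t2.part_id. A NULL in a compared column never satisfies the condition.
- part_id=5: 2 matching t2 row(s), so 2 row(s) emitted.
- part_id=4: no matching t2 row, dropped.
- part_id=6: 4 matching t2 row(s), so 4 row(s) emitted.
- part_id=1: no matching t2 row, dropped.
- part_id=6: 4 matching t2 row(s), so 4 row(s) emitted.
- part_id=9: no matching t2 row, dropped.
- part_id=4: no matching t2 row, dropped.
After projecting and ordering:
t1.part_id | t2.qty
5 | 48
5 | 48
6 | 5
6 | 5
6 | 30
6 | 30
6 | 32
6 | 32
6 | 46
6 | 46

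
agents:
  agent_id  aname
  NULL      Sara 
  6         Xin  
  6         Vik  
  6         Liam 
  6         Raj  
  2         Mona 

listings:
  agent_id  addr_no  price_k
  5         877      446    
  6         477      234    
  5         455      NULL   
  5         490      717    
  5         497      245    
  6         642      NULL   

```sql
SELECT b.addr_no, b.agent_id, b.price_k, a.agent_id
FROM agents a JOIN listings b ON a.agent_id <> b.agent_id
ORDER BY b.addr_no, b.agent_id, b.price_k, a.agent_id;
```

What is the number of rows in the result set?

22

INNER JOIN keeps only pairs where the ON condition holds.
Matching on a.agent_id <> b.agent_id. A NULL in a compared column never satisfies the condition.
- agent_id=NULL: no matching b row, dropped.
- agent_id=6: 4 matching b row(s), so 4 row(s) emitted.
- agent_id=6: 4 matching b row(s), so 4 row(s) emitted.
- agent_id=6: 4 matching b row(s), so 4 row(s) emitted.
- agent_id=6: 4 matching b row(s), so 4 row(s) emitted.
- agent_id=2: 6 matching b row(s), so 6 row(s) emitted.
Total: 22 rows.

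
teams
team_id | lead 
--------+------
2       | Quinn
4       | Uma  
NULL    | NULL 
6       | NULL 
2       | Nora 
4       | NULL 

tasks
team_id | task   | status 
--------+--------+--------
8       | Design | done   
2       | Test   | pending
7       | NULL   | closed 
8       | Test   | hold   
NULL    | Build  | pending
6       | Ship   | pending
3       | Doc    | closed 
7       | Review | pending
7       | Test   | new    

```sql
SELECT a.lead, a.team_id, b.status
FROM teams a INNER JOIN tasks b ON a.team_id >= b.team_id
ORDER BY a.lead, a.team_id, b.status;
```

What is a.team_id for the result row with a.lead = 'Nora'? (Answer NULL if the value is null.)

INNER JOIN keeps only pairs where the ON condition holds.
Matching on a.team_id >= b.team_id. A NULL in a compared column never satisfies the condition.
Matched pairs: 9.

2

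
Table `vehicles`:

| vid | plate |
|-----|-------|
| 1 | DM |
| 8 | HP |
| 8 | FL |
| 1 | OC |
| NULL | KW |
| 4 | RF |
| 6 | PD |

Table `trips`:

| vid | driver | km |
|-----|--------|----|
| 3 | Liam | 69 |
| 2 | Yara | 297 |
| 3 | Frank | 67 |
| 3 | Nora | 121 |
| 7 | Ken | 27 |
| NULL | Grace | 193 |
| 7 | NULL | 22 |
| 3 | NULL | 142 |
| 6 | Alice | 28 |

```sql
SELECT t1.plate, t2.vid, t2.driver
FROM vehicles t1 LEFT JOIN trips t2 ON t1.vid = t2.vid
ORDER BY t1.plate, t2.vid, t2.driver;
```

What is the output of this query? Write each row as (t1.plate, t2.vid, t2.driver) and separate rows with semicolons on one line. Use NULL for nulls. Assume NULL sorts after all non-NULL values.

(DM, NULL, NULL); (FL, NULL, NULL); (HP, NULL, NULL); (KW, NULL, NULL); (OC, NULL, NULL); (PD, 6, Alice); (RF, NULL, NULL)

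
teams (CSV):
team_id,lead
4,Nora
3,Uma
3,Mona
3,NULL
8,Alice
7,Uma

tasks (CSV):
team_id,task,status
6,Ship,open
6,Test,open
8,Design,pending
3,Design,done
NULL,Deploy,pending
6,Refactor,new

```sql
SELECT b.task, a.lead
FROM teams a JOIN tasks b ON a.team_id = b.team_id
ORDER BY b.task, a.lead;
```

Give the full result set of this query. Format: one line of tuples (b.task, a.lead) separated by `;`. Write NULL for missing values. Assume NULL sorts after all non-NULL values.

INNER JOIN keeps only pairs where the ON condition holds.
Matching on a.team_id = b.team_id. A NULL in a compared column never satisfies the condition.
Matched pairs: 4.

(Design, Alice); (Design, Mona); (Design, Uma); (Design, NULL)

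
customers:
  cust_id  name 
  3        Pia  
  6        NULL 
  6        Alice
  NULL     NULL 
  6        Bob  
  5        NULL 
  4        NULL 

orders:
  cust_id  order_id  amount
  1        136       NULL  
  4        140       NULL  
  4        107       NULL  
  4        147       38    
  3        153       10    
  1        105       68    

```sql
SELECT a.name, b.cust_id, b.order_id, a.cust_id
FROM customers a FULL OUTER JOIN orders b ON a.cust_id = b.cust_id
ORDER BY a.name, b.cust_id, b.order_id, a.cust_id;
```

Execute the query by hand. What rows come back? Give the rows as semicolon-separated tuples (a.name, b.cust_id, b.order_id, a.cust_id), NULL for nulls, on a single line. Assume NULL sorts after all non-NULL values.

FULL OUTER JOIN keeps every row from both sides; unmatched rows get NULL for the other side's columns.
Matching on a.cust_id = b.cust_id. A NULL in a compared column never satisfies the condition.
Matched pairs: 4; unmatched a rows kept: 5; unmatched b rows kept: 2.

(Alice, NULL, NULL, 6); (Bob, NULL, NULL, 6); (Pia, 3, 153, 3); (NULL, 1, 105, NULL); (NULL, 1, 136, NULL); (NULL, 4, 107, 4); (NULL, 4, 140, 4); (NULL, 4, 147, 4); (NULL, NULL, NULL, 5); (NULL, NULL, NULL, 6); (NULL, NULL, NULL, NULL)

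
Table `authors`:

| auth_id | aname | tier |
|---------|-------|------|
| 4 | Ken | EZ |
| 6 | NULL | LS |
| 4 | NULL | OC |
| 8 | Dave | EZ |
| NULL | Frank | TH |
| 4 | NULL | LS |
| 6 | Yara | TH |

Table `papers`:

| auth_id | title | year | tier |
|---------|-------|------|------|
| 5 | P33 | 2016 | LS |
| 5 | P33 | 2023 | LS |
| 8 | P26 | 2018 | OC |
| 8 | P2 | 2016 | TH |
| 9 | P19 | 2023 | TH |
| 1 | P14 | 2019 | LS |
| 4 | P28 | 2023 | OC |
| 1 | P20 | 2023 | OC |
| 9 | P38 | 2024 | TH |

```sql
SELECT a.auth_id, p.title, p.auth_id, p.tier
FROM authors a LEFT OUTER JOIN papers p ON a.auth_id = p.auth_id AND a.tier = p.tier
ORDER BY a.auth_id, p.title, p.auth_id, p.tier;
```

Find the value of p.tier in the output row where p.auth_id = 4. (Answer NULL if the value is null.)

OC

LEFT JOIN keeps every row from `authors`; unmatched rows get NULL for `papers`'s columns.
Matching on a.auth_id = p.auth_id AND a.tier = p.tier. A NULL in a compared column never satisfies the condition.
Matched pairs: 1; unmatched a rows kept: 6.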